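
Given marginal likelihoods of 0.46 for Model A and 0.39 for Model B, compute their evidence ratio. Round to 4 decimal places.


Ratio = ML(A) / ML(B) = 0.46/0.39
= 1.1795

1.1795


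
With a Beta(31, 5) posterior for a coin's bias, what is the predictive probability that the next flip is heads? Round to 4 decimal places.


The predictive probability equals the posterior mean.
P(next = heads) = alpha / (alpha + beta)
= 31 / 36 = 0.8611

0.8611


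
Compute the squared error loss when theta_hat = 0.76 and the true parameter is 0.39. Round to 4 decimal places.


L = (theta_hat - theta_true)^2
= (0.76 - 0.39)^2
= 0.37^2 = 0.1369

0.1369


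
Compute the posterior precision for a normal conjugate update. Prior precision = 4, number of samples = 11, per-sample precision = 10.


tau_post = tau_0 + n * tau
= 4 + 11 * 10 = 114

114


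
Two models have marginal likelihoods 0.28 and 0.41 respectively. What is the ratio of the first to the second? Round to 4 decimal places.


Evidence ratio = 0.28 / 0.41
= 0.6829

0.6829


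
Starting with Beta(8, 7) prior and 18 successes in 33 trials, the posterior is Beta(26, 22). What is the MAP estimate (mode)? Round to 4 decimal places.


The mode of Beta(a, b) when a > 1 and b > 1 is (a-1)/(a+b-2)
= (26 - 1) / (26 + 22 - 2)
= 25 / 46
= 0.5435

0.5435


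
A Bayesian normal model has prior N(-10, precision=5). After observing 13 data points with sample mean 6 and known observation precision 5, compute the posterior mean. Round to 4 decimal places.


Posterior mean = (prior_precision * prior_mean + n * data_precision * data_mean) / (prior_precision + n * data_precision)
Numerator = 5*-10 + 13*5*6 = 340
Denominator = 5 + 13*5 = 70
Posterior mean = 4.8571

4.8571


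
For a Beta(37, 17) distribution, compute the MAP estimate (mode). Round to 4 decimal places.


MAP = mode = (a-1)/(a+b-2)
= (37-1)/(37+17-2)
= 36/52 = 0.6923

0.6923


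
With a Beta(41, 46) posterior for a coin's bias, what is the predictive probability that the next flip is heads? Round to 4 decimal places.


The predictive probability equals the posterior mean.
P(next = heads) = alpha / (alpha + beta)
= 41 / 87 = 0.4713

0.4713


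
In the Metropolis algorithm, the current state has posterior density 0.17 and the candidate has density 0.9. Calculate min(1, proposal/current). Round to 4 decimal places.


Ratio = 0.9/0.17 = 5.2941
Acceptance probability = min(1, 5.2941)
= 1.0

1.0


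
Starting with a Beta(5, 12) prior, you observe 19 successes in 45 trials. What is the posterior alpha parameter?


For a Beta-Binomial conjugate model:
Posterior alpha = prior alpha + number of successes
= 5 + 19 = 24

24


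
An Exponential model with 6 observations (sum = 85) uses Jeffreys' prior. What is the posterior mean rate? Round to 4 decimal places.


Posterior Gamma(6, 85)
E[lambda] = 6/85 = 0.0706

0.0706


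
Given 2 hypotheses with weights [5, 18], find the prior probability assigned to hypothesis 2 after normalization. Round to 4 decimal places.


To normalize, divide each weight by the sum of all weights.
Sum = 23
Prior(H2) = 18/23 = 0.7826

0.7826


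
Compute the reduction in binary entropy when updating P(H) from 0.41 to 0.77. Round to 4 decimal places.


H_before = -p*log2(p) - (1-p)*log2(1-p) for p=0.41: 0.9765
H_after for p=0.77: 0.778
Reduction = 0.9765 - 0.778 = 0.1985

0.1985


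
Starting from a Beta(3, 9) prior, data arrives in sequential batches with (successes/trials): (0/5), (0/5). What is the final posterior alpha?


In sequential Bayesian updating, we sum all successes.
Total successes = 0
Final alpha = 3 + 0 = 3

3


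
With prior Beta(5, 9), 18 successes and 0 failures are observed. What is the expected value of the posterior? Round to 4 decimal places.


Posterior = Beta(23, 9)
E[theta] = alpha/(alpha+beta)
= 23/32 = 0.7188

0.7188


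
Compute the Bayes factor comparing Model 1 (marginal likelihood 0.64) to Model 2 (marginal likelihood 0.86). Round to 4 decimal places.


BF12 = marginal likelihood of M1 / marginal likelihood of M2
= 0.64/0.86
= 0.7442

0.7442


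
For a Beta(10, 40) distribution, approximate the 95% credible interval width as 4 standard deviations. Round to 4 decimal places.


Variance of Beta(a,b) = ab / ((a+b)^2 * (a+b+1))
= 10*40 / ((50)^2 * 51)
= 0.0031
SD = sqrt(0.0031) = 0.056
Width = 4 * SD = 0.224

0.224


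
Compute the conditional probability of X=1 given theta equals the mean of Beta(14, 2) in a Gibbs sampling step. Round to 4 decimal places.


Mean of Beta(14, 2) = 0.875
P(X=1 | theta=0.875) = 0.875

0.875


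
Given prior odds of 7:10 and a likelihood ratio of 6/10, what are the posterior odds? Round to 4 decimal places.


Posterior odds = prior odds * LR
Prior odds = 7/10 = 0.7
LR = 6/10 = 0.6
Posterior odds = 0.7 * 0.6 = 0.42

0.42


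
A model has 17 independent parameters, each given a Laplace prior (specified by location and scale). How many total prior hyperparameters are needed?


Each Laplace prior needs 2 hyperparameters (location and scale).
Total = 2 * 17 = 34

34


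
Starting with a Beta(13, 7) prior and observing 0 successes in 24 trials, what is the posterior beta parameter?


Posterior beta = prior beta + failures
Failures = 24 - 0 = 24
beta_post = 7 + 24 = 31

31


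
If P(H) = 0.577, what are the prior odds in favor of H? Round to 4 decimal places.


Prior odds = P(H) / (1 - P(H))
= 0.577 / 0.423
= 1.3641

1.3641


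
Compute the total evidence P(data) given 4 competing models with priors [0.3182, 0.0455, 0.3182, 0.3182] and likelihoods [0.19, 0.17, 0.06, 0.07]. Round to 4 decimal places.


Marginal likelihood = sum P(model_i) * P(data|model_i)
Model 1: 0.3182 * 0.19 = 0.0605
Model 2: 0.0455 * 0.17 = 0.0077
Model 3: 0.3182 * 0.06 = 0.0191
Model 4: 0.3182 * 0.07 = 0.0223
Total = 0.1096

0.1096


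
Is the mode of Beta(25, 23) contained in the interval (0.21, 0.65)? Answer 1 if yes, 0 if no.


Mode = (a-1)/(a+b-2) = 24/46 = 0.5217
Interval: (0.21, 0.65)
Contains mode? 1

1


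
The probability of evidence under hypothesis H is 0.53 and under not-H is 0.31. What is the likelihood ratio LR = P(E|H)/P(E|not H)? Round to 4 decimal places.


LR = 0.53 / 0.31
= 1.7097

1.7097


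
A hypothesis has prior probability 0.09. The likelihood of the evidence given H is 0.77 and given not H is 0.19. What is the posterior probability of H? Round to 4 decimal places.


Using Bayes' theorem:
P(E) = 0.09 * 0.77 + 0.91 * 0.19
P(E) = 0.2422
P(H|E) = (0.09 * 0.77) / 0.2422 = 0.2861

0.2861


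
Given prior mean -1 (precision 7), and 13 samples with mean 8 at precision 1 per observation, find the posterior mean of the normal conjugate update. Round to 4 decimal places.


The posterior mean is a precision-weighted average of prior and data.
Post. prec. = 7 + 13 = 20
Post. mean = (-7 + 104)/20 = 97/20 = 4.85

4.85


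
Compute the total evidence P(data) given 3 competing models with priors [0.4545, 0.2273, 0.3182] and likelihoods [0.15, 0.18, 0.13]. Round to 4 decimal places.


Marginal likelihood = sum P(model_i) * P(data|model_i)
Model 1: 0.4545 * 0.15 = 0.0682
Model 2: 0.2273 * 0.18 = 0.0409
Model 3: 0.3182 * 0.13 = 0.0414
Total = 0.1505

0.1505


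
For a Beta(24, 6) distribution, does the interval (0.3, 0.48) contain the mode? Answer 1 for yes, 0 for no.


Mode of Beta(a,b) = (a-1)/(a+b-2)
= (24-1)/(24+6-2) = 0.8214
Check: 0.3 <= 0.8214 <= 0.48?
Result: 0

0


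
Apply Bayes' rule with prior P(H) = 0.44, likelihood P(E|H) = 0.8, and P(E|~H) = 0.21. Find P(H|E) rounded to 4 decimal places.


Step 1: Compute marginal P(E) = P(E|H)P(H) + P(E|~H)P(~H)
= 0.8*0.44 + 0.21*0.56 = 0.4696
Step 2: P(H|E) = P(E|H)P(H)/P(E) = 0.352/0.4696
= 0.7496

0.7496


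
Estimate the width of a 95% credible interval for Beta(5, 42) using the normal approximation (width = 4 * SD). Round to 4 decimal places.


For Beta(a,b): Var = ab/((a+b)^2(a+b+1))
Var = 0.002, SD = 0.0445
Approximate 95% CI width = 4 * 0.0445 = 0.178

0.178


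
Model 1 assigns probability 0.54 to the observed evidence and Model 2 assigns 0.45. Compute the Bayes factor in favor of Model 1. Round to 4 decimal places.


BF = P(data|M1) / P(data|M2)
= 0.54 / 0.45 = 1.2

1.2


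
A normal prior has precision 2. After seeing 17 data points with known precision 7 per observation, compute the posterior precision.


In the conjugate normal model, precisions add:
tau_posterior = tau_prior + n * tau_data
= 2 + 17*7 = 121

121


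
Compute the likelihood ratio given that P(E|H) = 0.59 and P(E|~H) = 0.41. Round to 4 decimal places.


LR = P(E|H) / P(E|~H)
= 0.59 / 0.41 = 1.439

1.439


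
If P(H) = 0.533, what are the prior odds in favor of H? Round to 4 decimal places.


Prior odds = P(H) / (1 - P(H))
= 0.533 / 0.467
= 1.1413

1.1413


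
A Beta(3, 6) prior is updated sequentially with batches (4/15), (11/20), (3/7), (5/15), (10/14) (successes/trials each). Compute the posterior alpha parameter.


Sequential conjugate updating is equivalent to a single batch update.
Total successes across all batches = 33
alpha_posterior = alpha_prior + total_successes = 3 + 33
= 36

36


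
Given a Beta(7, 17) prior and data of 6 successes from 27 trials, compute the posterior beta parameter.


Number of failures = 27 - 6 = 21
Posterior beta = 17 + 21 = 38

38


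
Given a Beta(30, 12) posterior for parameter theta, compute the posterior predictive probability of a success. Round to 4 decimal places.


For a Beta-Bernoulli model, the predictive probability is the mean:
P(success) = 30/(30+12) = 30/42 = 0.7143

0.7143


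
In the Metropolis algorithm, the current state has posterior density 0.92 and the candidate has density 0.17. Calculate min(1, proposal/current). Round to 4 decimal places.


Ratio = 0.17/0.92 = 0.1848
Acceptance probability = min(1, 0.1848)
= 0.1848

0.1848


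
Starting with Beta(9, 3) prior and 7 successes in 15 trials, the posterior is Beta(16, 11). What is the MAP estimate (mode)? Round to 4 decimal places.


The mode of Beta(a, b) when a > 1 and b > 1 is (a-1)/(a+b-2)
= (16 - 1) / (16 + 11 - 2)
= 15 / 25
= 0.6

0.6


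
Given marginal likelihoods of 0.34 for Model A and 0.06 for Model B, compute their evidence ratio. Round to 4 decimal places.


Ratio = ML(A) / ML(B) = 0.34/0.06
= 5.6667

5.6667


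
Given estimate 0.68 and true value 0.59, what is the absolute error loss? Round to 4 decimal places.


Absolute error = |estimate - true|
= |0.09| = 0.09

0.09


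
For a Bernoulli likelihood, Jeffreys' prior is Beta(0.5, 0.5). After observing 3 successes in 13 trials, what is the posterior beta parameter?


Jeffreys' prior for Bernoulli is Beta(0.5, 0.5).
Posterior is Beta(0.5 + k, 0.5 + n - k).
Posterior beta = 0.5 + (n - k) = 0.5 + 10 = 10.5

10.5


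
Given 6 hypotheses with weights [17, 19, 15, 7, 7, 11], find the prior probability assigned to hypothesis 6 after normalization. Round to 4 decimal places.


To normalize, divide each weight by the sum of all weights.
Sum = 76
Prior(H6) = 11/76 = 0.1447

0.1447


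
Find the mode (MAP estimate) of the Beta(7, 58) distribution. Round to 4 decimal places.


For Beta(a,b) with a,b > 1:
Mode = (a-1)/(a+b-2) = (7-1)/(65-2)
= 6/63 = 0.0952

0.0952


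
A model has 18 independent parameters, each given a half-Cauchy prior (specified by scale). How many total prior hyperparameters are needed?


Each half-Cauchy prior needs 1 hyperparameter (scale).
Total = 1 * 18 = 18

18


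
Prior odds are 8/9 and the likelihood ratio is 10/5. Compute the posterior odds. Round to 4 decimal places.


Posterior odds = prior odds * likelihood ratio
= (8/9) * (10/5)
= 80 / 45
= 1.7778

1.7778


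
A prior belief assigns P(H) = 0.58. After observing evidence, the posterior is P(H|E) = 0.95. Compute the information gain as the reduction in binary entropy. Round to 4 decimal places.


H(prior) = -0.58*log2(0.58) - 0.42*log2(0.42)
= 0.9815
H(post) = -0.95*log2(0.95) - 0.05*log2(0.05)
= 0.2864
IG = 0.9815 - 0.2864 = 0.6951

0.6951


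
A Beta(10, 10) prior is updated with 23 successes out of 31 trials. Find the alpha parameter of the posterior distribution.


In the Beta-Binomial conjugate update:
alpha_post = alpha_prior + successes
= 10 + 23
= 33

33


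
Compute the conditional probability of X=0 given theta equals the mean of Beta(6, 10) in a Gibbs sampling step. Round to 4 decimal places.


Mean of Beta(6, 10) = 0.375
P(X=0 | theta=0.375) = 0.625

0.625


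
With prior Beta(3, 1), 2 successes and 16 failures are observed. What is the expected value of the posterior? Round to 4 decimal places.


Posterior = Beta(5, 17)
E[theta] = alpha/(alpha+beta)
= 5/22 = 0.2273

0.2273


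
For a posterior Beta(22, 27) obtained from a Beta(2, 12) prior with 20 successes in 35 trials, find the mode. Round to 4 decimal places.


Mode = (alpha - 1) / (alpha + beta - 2)
= 21 / 47
= 0.4468

0.4468


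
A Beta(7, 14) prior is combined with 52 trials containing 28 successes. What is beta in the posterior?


In conjugate updating:
beta_posterior = beta_prior + (n - k)
= 14 + (52 - 28)
= 14 + 24 = 38

38


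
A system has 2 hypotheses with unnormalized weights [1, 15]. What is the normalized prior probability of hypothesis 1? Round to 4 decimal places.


The normalized prior is the weight divided by the total.
Total weight = 16
P(H1) = 1 / 16 = 0.0625

0.0625


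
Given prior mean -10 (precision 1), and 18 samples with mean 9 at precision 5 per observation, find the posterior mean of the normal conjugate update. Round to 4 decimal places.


The posterior mean is a precision-weighted average of prior and data.
Post. prec. = 1 + 90 = 91
Post. mean = (-10 + 810)/91 = 800/91 = 8.7912

8.7912


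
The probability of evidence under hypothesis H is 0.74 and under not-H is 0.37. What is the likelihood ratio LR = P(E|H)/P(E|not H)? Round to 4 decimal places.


LR = 0.74 / 0.37
= 2.0

2.0


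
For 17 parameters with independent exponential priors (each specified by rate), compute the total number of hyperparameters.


A exponential prior has 1 hyperparameter per parameter.
Total = 17 * 1 = 17

17


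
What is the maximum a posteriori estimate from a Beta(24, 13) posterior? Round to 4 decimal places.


The MAP estimate equals the mode of the distribution.
Mode of Beta(a,b) = (a-1)/(a+b-2)
= 23/35
= 0.6571

0.6571


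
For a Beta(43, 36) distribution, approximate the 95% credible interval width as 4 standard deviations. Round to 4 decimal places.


Variance of Beta(a,b) = ab / ((a+b)^2 * (a+b+1))
= 43*36 / ((79)^2 * 80)
= 0.0031
SD = sqrt(0.0031) = 0.0557
Width = 4 * SD = 0.2227

0.2227


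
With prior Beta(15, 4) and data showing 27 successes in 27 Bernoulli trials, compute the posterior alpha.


Conjugate update: alpha_posterior = alpha_prior + k
= 15 + 27 = 42

42


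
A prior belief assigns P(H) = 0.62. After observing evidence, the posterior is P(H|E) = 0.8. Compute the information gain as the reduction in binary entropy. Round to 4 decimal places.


H(prior) = -0.62*log2(0.62) - 0.38*log2(0.38)
= 0.958
H(post) = -0.8*log2(0.8) - 0.2*log2(0.2)
= 0.7219
IG = 0.958 - 0.7219 = 0.2361

0.2361


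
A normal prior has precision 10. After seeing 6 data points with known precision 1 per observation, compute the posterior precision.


In the conjugate normal model, precisions add:
tau_posterior = tau_prior + n * tau_data
= 10 + 6*1 = 16

16


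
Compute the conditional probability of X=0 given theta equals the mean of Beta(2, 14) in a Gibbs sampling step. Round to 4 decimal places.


Mean of Beta(2, 14) = 0.125
P(X=0 | theta=0.125) = 0.875

0.875


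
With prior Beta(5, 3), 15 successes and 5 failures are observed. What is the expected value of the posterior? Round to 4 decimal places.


Posterior = Beta(20, 8)
E[theta] = alpha/(alpha+beta)
= 20/28 = 0.7143

0.7143


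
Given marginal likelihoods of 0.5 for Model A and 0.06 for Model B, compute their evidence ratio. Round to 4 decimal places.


Ratio = ML(A) / ML(B) = 0.5/0.06
= 8.3333

8.3333


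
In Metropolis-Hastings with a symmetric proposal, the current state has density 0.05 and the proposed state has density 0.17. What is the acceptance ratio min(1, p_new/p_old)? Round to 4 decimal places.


Ratio = p_new / p_old = 0.17 / 0.05 = 3.4
Acceptance = min(1, 3.4) = 1.0

1.0


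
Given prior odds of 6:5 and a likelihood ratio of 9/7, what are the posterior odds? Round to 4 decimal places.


Posterior odds = prior odds * LR
Prior odds = 6/5 = 1.2
LR = 9/7 = 1.2857
Posterior odds = 1.2 * 1.2857 = 1.5429

1.5429


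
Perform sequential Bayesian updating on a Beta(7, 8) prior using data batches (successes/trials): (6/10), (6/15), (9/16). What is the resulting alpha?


Accumulate successes: 21
Posterior alpha = prior alpha + sum of successes
= 7 + 21 = 28

28


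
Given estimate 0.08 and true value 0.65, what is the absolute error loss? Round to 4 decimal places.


Absolute error = |estimate - true|
= |-0.57| = 0.57

0.57


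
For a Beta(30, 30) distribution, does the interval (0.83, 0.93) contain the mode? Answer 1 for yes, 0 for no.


Mode of Beta(a,b) = (a-1)/(a+b-2)
= (30-1)/(30+30-2) = 0.5
Check: 0.83 <= 0.5 <= 0.93?
Result: 0

0


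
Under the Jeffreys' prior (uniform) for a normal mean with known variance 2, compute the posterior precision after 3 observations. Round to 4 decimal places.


Prior precision = 0 (flat prior).
Post. prec. = 0 + n/var = 3/2 = 1.5

1.5


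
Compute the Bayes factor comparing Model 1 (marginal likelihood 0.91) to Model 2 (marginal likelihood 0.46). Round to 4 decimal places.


BF12 = marginal likelihood of M1 / marginal likelihood of M2
= 0.91/0.46
= 1.9783

1.9783


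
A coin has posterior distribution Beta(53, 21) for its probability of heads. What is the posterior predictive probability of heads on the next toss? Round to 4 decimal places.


Posterior predictive = E[theta] = alpha/(alpha+beta)
= 53/74
= 0.7162

0.7162


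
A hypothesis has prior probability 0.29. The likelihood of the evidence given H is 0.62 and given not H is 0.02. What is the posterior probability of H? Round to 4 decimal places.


Using Bayes' theorem:
P(E) = 0.29 * 0.62 + 0.71 * 0.02
P(E) = 0.194
P(H|E) = (0.29 * 0.62) / 0.194 = 0.9268

0.9268


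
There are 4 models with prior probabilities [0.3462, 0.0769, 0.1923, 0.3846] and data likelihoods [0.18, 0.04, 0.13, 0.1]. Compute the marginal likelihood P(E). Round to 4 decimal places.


P(E) = sum over models of P(M_i) * P(E|M_i)
= 0.3462*0.18 + 0.0769*0.04 + 0.1923*0.13 + 0.3846*0.1
= 0.1289

0.1289


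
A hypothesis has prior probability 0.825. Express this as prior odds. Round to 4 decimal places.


Odds = P(H) / P(not H) = 0.825 / 0.175
= 4.7143

4.7143


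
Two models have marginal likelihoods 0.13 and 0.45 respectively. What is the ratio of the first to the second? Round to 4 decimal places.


Evidence ratio = 0.13 / 0.45
= 0.2889

0.2889


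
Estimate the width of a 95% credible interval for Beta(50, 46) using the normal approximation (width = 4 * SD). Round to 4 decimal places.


For Beta(a,b): Var = ab/((a+b)^2(a+b+1))
Var = 0.0026, SD = 0.0507
Approximate 95% CI width = 4 * 0.0507 = 0.2029

0.2029


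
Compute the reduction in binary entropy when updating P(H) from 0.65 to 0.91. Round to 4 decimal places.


H_before = -p*log2(p) - (1-p)*log2(1-p) for p=0.65: 0.9341
H_after for p=0.91: 0.4365
Reduction = 0.9341 - 0.4365 = 0.4976

0.4976


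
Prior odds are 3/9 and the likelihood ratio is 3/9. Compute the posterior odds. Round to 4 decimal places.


Posterior odds = prior odds * likelihood ratio
= (3/9) * (3/9)
= 9 / 81
= 0.1111

0.1111


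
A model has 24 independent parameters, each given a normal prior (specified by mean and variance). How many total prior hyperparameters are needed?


Each normal prior needs 2 hyperparameters (mean and variance).
Total = 2 * 24 = 48

48


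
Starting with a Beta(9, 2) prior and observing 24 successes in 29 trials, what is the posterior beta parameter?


Posterior beta = prior beta + failures
Failures = 29 - 24 = 5
beta_post = 2 + 5 = 7

7


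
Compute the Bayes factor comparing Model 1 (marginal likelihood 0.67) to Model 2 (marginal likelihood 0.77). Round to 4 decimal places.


BF12 = marginal likelihood of M1 / marginal likelihood of M2
= 0.67/0.77
= 0.8701

0.8701


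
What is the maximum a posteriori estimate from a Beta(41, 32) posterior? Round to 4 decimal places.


The MAP estimate equals the mode of the distribution.
Mode of Beta(a,b) = (a-1)/(a+b-2)
= 40/71
= 0.5634

0.5634


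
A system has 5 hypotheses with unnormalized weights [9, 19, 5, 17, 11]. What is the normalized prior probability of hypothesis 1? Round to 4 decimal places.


The normalized prior is the weight divided by the total.
Total weight = 61
P(H1) = 9 / 61 = 0.1475

0.1475


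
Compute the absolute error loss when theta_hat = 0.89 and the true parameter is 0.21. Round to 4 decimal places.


L = |theta_hat - theta_true|
= |0.89 - 0.21| = 0.68

0.68


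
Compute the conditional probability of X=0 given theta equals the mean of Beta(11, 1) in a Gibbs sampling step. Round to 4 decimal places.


Mean of Beta(11, 1) = 0.9167
P(X=0 | theta=0.9167) = 0.0833

0.0833


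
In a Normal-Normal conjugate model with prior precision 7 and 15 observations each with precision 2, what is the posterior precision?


Posterior precision = prior precision + n * observation precision
= 7 + 15 * 2
= 7 + 30 = 37

37


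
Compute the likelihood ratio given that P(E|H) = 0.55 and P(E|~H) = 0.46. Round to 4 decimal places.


LR = P(E|H) / P(E|~H)
= 0.55 / 0.46 = 1.1957

1.1957


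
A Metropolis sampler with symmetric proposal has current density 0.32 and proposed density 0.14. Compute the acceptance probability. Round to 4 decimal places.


For symmetric proposals, acceptance = min(1, pi(x*)/pi(x))
= min(1, 0.14/0.32)
= min(1, 0.4375) = 0.4375

0.4375


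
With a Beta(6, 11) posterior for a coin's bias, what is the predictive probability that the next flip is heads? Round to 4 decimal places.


The predictive probability equals the posterior mean.
P(next = heads) = alpha / (alpha + beta)
= 6 / 17 = 0.3529

0.3529


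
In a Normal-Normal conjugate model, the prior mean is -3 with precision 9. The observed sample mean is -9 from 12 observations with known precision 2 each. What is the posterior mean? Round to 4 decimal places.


Posterior precision = tau0 + n*tau = 9 + 12*2 = 33
Posterior mean = (tau0*mu0 + n*tau*xbar) / posterior_precision
= (9*-3 + 12*2*-9) / 33
= -243 / 33 = -7.3636

-7.3636


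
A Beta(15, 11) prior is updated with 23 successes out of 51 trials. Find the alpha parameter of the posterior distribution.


In the Beta-Binomial conjugate update:
alpha_post = alpha_prior + successes
= 15 + 23
= 38

38


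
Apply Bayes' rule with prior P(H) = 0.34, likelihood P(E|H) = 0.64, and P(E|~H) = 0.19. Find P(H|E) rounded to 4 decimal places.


Step 1: Compute marginal P(E) = P(E|H)P(H) + P(E|~H)P(~H)
= 0.64*0.34 + 0.19*0.66 = 0.343
Step 2: P(H|E) = P(E|H)P(H)/P(E) = 0.2176/0.343
= 0.6344

0.6344


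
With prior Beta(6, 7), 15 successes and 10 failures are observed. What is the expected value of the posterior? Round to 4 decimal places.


Posterior = Beta(21, 17)
E[theta] = alpha/(alpha+beta)
= 21/38 = 0.5526

0.5526


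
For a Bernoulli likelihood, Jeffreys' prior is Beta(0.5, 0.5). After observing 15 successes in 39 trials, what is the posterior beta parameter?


Jeffreys' prior for Bernoulli is Beta(0.5, 0.5).
Posterior is Beta(0.5 + k, 0.5 + n - k).
Posterior beta = 0.5 + (n - k) = 0.5 + 24 = 24.5

24.5


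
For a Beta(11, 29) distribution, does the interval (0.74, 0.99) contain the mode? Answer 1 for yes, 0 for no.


Mode of Beta(a,b) = (a-1)/(a+b-2)
= (11-1)/(11+29-2) = 0.2632
Check: 0.74 <= 0.2632 <= 0.99?
Result: 0

0


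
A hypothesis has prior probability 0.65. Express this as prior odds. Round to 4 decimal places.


Odds = P(H) / P(not H) = 0.65 / 0.35
= 1.8571

1.8571


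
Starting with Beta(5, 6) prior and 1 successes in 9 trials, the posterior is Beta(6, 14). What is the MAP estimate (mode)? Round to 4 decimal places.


The mode of Beta(a, b) when a > 1 and b > 1 is (a-1)/(a+b-2)
= (6 - 1) / (6 + 14 - 2)
= 5 / 18
= 0.2778

0.2778


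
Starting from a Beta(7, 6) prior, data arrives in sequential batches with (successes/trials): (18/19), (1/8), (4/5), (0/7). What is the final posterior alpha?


In sequential Bayesian updating, we sum all successes.
Total successes = 23
Final alpha = 7 + 23 = 30

30


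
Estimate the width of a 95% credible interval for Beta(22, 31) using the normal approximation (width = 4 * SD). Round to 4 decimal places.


For Beta(a,b): Var = ab/((a+b)^2(a+b+1))
Var = 0.0045, SD = 0.0671
Approximate 95% CI width = 4 * 0.0671 = 0.2682

0.2682


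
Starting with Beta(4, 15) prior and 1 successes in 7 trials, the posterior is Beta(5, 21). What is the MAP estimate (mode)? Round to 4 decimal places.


The mode of Beta(a, b) when a > 1 and b > 1 is (a-1)/(a+b-2)
= (5 - 1) / (5 + 21 - 2)
= 4 / 24
= 0.1667

0.1667


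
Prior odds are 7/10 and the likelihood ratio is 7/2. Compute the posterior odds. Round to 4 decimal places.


Posterior odds = prior odds * likelihood ratio
= (7/10) * (7/2)
= 49 / 20
= 2.45

2.45


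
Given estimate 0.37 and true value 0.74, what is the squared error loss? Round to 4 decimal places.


Squared error = (estimate - true)^2
Difference = -0.37
Loss = -0.37^2 = 0.1369

0.1369


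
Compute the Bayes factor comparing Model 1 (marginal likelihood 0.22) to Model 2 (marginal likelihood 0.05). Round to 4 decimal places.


BF12 = marginal likelihood of M1 / marginal likelihood of M2
= 0.22/0.05
= 4.4

4.4


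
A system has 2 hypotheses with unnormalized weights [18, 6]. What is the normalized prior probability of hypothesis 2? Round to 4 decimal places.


The normalized prior is the weight divided by the total.
Total weight = 24
P(H2) = 6 / 24 = 0.25

0.25


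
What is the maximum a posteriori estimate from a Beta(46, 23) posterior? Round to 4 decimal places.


The MAP estimate equals the mode of the distribution.
Mode of Beta(a,b) = (a-1)/(a+b-2)
= 45/67
= 0.6716

0.6716


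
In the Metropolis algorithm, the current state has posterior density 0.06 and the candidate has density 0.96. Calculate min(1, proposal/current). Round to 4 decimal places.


Ratio = 0.96/0.06 = 16.0
Acceptance probability = min(1, 16.0)
= 1.0

1.0


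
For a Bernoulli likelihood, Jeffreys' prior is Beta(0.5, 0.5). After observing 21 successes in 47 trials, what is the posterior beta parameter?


Jeffreys' prior for Bernoulli is Beta(0.5, 0.5).
Posterior is Beta(0.5 + k, 0.5 + n - k).
Posterior beta = 0.5 + (n - k) = 0.5 + 26 = 26.5

26.5


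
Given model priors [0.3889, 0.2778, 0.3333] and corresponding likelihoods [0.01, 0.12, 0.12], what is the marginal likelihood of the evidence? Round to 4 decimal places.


P(E) = sum_i P(M_i) P(E|M_i)
= 0.0039 + 0.0333 + 0.04
= 0.0772

0.0772


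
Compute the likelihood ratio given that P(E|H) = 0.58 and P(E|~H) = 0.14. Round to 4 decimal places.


LR = P(E|H) / P(E|~H)
= 0.58 / 0.14 = 4.1429

4.1429


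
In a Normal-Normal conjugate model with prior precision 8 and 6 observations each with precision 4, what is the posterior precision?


Posterior precision = prior precision + n * observation precision
= 8 + 6 * 4
= 8 + 24 = 32

32


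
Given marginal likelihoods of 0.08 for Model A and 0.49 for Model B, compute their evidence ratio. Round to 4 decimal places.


Ratio = ML(A) / ML(B) = 0.08/0.49
= 0.1633

0.1633


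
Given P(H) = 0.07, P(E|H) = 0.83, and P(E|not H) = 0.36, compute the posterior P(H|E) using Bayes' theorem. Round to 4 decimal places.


By Bayes' theorem: P(H|E) = P(E|H)*P(H) / P(E)
P(E) = P(E|H)*P(H) + P(E|not H)*P(not H)
P(E) = 0.83*0.07 + 0.36*0.93 = 0.3929
P(H|E) = 0.83*0.07 / 0.3929 = 0.1479

0.1479


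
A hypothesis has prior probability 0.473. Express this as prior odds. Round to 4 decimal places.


Odds = P(H) / P(not H) = 0.473 / 0.527
= 0.8975

0.8975


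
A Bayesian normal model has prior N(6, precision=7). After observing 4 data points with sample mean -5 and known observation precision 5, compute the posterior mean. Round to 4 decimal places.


Posterior mean = (prior_precision * prior_mean + n * data_precision * data_mean) / (prior_precision + n * data_precision)
Numerator = 7*6 + 4*5*-5 = -58
Denominator = 7 + 4*5 = 27
Posterior mean = -2.1481

-2.1481


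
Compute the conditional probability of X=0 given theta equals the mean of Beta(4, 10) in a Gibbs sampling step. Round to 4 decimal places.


Mean of Beta(4, 10) = 0.2857
P(X=0 | theta=0.2857) = 0.7143

0.7143


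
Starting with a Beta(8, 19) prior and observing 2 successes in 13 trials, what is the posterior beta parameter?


Posterior beta = prior beta + failures
Failures = 13 - 2 = 11
beta_post = 19 + 11 = 30

30


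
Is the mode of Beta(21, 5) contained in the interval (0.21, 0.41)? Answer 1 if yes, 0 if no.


Mode = (a-1)/(a+b-2) = 20/24 = 0.8333
Interval: (0.21, 0.41)
Contains mode? 0

0


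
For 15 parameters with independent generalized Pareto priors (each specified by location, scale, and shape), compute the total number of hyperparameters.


A generalized Pareto prior has 3 hyperparameters per parameter.
Total = 15 * 3 = 45

45


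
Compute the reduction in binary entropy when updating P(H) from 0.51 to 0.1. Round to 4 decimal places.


H_before = -p*log2(p) - (1-p)*log2(1-p) for p=0.51: 0.9997
H_after for p=0.1: 0.469
Reduction = 0.9997 - 0.469 = 0.5307

0.5307


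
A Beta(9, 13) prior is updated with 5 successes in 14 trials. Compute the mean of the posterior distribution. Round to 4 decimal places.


After update: Beta(14, 22)
Mean = 14 / (14 + 22) = 14 / 36
= 0.3889

0.3889


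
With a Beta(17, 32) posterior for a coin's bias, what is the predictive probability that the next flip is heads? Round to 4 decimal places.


The predictive probability equals the posterior mean.
P(next = heads) = alpha / (alpha + beta)
= 17 / 49 = 0.3469

0.3469


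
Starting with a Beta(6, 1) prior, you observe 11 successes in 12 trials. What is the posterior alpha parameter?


For a Beta-Binomial conjugate model:
Posterior alpha = prior alpha + number of successes
= 6 + 11 = 17

17


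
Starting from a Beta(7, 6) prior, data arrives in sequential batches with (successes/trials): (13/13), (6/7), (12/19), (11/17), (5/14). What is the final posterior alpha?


In sequential Bayesian updating, we sum all successes.
Total successes = 47
Final alpha = 7 + 47 = 54

54


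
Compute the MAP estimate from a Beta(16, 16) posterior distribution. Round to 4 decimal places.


MAP = mode of Beta distribution
= (alpha - 1)/(alpha + beta - 2)
= (16-1)/(16+16-2)
= 15/30 = 0.5

0.5


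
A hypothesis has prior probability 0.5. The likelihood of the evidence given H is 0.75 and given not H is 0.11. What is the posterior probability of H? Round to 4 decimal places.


Using Bayes' theorem:
P(E) = 0.5 * 0.75 + 0.5 * 0.11
P(E) = 0.43
P(H|E) = (0.5 * 0.75) / 0.43 = 0.8721

0.8721


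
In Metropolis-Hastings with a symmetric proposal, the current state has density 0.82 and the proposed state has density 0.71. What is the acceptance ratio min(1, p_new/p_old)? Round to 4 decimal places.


Ratio = p_new / p_old = 0.71 / 0.82 = 0.8659
Acceptance = min(1, 0.8659) = 0.8659

0.8659


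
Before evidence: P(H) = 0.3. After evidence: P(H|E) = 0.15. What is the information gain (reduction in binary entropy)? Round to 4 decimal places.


Prior entropy = 0.8813
Posterior entropy = 0.6098
Information gain = 0.8813 - 0.6098 = 0.2715

0.2715


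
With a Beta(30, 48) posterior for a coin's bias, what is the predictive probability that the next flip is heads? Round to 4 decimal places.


The predictive probability equals the posterior mean.
P(next = heads) = alpha / (alpha + beta)
= 30 / 78 = 0.3846

0.3846


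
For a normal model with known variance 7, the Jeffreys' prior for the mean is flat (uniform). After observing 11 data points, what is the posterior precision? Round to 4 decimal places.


Jeffreys' prior for normal mean (known variance) is flat.
Prior precision = 0.
Posterior precision = prior_prec + n/sigma^2 = 0 + 11/7
= 1.5714

1.5714


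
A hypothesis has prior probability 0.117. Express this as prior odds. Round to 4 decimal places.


Odds = P(H) / P(not H) = 0.117 / 0.883
= 0.1325

0.1325


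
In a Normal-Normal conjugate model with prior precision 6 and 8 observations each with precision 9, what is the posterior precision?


Posterior precision = prior precision + n * observation precision
= 6 + 8 * 9
= 6 + 72 = 78

78


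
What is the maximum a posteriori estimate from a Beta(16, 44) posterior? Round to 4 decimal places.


The MAP estimate equals the mode of the distribution.
Mode of Beta(a,b) = (a-1)/(a+b-2)
= 15/58
= 0.2586

0.2586


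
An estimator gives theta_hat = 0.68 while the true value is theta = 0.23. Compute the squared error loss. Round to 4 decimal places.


The squared error loss is (theta_hat - theta)^2
= (0.68 - 0.23)^2
= (0.45)^2 = 0.2025

0.2025


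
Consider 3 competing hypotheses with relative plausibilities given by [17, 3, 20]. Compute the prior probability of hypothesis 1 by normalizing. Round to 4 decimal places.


Sum of weights = 17 + 3 + 20 = 40
Normalized prior for H1 = 17 / 40
= 0.425

0.425


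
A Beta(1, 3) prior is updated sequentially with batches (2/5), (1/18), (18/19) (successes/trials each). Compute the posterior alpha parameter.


Sequential conjugate updating is equivalent to a single batch update.
Total successes across all batches = 21
alpha_posterior = alpha_prior + total_successes = 1 + 21
= 22

22


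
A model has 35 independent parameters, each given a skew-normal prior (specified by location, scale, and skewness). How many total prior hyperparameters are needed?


Each skew-normal prior needs 3 hyperparameters (location, scale, and skewness).
Total = 3 * 35 = 105

105


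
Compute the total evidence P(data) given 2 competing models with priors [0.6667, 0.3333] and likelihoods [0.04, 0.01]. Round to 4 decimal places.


Marginal likelihood = sum P(model_i) * P(data|model_i)
Model 1: 0.6667 * 0.04 = 0.0267
Model 2: 0.3333 * 0.01 = 0.0033
Total = 0.03

0.03


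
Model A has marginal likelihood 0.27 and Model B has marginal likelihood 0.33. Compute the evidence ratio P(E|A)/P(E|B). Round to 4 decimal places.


Evidence ratio = P(E|A) / P(E|B)
= 0.27 / 0.33
= 0.8182

0.8182


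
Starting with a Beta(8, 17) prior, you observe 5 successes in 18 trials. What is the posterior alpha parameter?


For a Beta-Binomial conjugate model:
Posterior alpha = prior alpha + number of successes
= 8 + 5 = 13

13


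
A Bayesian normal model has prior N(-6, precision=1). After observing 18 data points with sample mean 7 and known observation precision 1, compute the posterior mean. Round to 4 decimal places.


Posterior mean = (prior_precision * prior_mean + n * data_precision * data_mean) / (prior_precision + n * data_precision)
Numerator = 1*-6 + 18*1*7 = 120
Denominator = 1 + 18*1 = 19
Posterior mean = 6.3158

6.3158


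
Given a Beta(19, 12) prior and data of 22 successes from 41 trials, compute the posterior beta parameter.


Number of failures = 41 - 22 = 19
Posterior beta = 12 + 19 = 31

31


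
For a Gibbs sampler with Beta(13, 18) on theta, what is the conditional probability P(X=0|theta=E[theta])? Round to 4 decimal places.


E[theta] = 13/(13+18) = 0.4194
P(X=0|theta) = 1 - theta = 0.5806

0.5806


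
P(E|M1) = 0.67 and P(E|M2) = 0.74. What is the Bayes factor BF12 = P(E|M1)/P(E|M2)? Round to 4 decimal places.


Bayes factor BF12 = P(E|M1) / P(E|M2)
= 0.67 / 0.74
= 0.9054

0.9054


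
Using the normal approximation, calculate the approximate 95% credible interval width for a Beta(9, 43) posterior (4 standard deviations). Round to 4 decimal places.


Var(Beta) = 9*43/(52^2 * 53) = 0.0027
SD = 0.052
Width ~ 4*SD = 0.2079

0.2079


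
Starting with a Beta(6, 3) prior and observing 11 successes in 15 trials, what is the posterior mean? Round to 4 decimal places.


Posterior parameters: alpha = 6 + 11 = 17
beta = 3 + 4 = 7
Posterior mean = alpha / (alpha + beta) = 17 / 24
= 0.7083

0.7083


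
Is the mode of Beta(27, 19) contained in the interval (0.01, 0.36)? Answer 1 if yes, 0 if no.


Mode = (a-1)/(a+b-2) = 26/44 = 0.5909
Interval: (0.01, 0.36)
Contains mode? 0

0


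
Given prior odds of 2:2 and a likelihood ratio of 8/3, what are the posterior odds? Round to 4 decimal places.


Posterior odds = prior odds * LR
Prior odds = 2/2 = 1.0
LR = 8/3 = 2.6667
Posterior odds = 1.0 * 2.6667 = 2.6667

2.6667


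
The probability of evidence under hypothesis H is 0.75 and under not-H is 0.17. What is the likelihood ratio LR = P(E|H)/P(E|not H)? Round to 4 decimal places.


LR = 0.75 / 0.17
= 4.4118

4.4118


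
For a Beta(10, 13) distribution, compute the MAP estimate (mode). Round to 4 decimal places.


MAP = mode = (a-1)/(a+b-2)
= (10-1)/(10+13-2)
= 9/21 = 0.4286

0.4286


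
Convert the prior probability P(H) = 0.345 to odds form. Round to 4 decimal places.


P(not H) = 1 - 0.345 = 0.655
Odds = 0.345 / 0.655 = 0.5267

0.5267


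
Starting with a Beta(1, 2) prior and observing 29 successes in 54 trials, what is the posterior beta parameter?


Posterior beta = prior beta + failures
Failures = 54 - 29 = 25
beta_post = 2 + 25 = 27

27


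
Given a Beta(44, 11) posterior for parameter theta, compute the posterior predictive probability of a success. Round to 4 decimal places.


For a Beta-Bernoulli model, the predictive probability is the mean:
P(success) = 44/(44+11) = 44/55 = 0.8

0.8


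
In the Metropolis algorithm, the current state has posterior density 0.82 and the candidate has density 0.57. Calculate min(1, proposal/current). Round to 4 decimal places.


Ratio = 0.57/0.82 = 0.6951
Acceptance probability = min(1, 0.6951)
= 0.6951

0.6951


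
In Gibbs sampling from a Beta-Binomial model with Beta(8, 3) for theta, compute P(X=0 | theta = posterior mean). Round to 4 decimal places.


Posterior mean = alpha/(alpha+beta) = 8/11 = 0.7273
P(X=0|theta=mean) = 1 - theta = 0.2727

0.2727


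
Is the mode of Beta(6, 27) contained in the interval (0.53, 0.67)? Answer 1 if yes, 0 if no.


Mode = (a-1)/(a+b-2) = 5/31 = 0.1613
Interval: (0.53, 0.67)
Contains mode? 0

0


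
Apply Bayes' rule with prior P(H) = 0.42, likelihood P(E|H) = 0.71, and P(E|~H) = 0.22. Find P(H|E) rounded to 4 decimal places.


Step 1: Compute marginal P(E) = P(E|H)P(H) + P(E|~H)P(~H)
= 0.71*0.42 + 0.22*0.58 = 0.4258
Step 2: P(H|E) = P(E|H)P(H)/P(E) = 0.2982/0.4258
= 0.7003

0.7003


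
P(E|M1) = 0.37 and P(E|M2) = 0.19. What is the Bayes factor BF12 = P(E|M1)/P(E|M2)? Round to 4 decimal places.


Bayes factor BF12 = P(E|M1) / P(E|M2)
= 0.37 / 0.19
= 1.9474

1.9474


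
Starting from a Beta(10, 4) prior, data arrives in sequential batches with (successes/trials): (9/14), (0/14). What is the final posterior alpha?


In sequential Bayesian updating, we sum all successes.
Total successes = 9
Final alpha = 10 + 9 = 19

19


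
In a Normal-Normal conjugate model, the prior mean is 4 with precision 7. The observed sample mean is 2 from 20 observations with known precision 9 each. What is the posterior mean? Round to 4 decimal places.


Posterior precision = tau0 + n*tau = 7 + 20*9 = 187
Posterior mean = (tau0*mu0 + n*tau*xbar) / posterior_precision
= (7*4 + 20*9*2) / 187
= 388 / 187 = 2.0749

2.0749
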